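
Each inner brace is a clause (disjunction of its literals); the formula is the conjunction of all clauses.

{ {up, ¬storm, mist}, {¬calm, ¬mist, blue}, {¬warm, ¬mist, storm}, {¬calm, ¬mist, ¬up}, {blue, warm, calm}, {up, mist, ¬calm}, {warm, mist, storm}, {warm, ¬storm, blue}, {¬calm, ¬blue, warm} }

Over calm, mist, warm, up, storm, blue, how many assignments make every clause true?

There are 2^6 = 64 truth assignments over (calm, mist, warm, up, storm, blue).
Split on mist. With mist = True, the clauses containing mist are satisfied and ¬mist drops from the rest; 9 of the 2^5 = 32 assignments to the other variables satisfy what remains.
With mist = False, by the same count on the reduced clause set, 11 assignments work.
(One model: calm=F, mist=F, warm=F, up=T, storm=T, blue=T.)
Total: 9 + 11 = 20.

20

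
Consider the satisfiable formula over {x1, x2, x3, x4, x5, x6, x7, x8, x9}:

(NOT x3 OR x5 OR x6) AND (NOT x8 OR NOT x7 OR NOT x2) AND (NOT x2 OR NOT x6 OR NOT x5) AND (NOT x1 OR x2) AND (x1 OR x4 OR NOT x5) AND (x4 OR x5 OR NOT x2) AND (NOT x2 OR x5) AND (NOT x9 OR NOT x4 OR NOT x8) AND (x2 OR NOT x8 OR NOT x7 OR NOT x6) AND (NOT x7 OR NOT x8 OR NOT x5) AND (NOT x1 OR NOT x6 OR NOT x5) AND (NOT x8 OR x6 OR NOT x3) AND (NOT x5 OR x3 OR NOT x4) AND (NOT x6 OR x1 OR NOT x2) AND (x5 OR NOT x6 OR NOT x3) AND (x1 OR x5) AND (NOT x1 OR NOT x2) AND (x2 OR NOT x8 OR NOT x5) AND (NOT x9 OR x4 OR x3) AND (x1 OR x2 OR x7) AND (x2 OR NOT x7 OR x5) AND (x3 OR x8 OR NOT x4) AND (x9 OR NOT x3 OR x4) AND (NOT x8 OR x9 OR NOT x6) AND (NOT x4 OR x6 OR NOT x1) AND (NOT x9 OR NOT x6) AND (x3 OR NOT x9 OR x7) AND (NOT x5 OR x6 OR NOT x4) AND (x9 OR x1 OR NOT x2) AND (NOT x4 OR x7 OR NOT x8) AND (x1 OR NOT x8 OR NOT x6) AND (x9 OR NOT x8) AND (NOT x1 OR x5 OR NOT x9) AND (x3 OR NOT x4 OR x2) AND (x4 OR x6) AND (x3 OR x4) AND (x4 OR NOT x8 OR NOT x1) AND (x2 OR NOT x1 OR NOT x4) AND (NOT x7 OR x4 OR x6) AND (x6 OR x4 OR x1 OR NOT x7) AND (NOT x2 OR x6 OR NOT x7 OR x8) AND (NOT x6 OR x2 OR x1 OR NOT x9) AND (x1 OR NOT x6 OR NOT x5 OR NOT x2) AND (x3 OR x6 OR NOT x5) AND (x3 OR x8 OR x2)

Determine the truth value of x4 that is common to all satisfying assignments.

True

Suppose x4 = false.
The clause (x6) is unit, so x6 = true.
The clause (NOT x9) is unit, so x9 = false.
The clause (NOT x3) is unit, so x3 = false.
That conflicts with the unit clause (x3).
So every satisfying assignment has x4 = True.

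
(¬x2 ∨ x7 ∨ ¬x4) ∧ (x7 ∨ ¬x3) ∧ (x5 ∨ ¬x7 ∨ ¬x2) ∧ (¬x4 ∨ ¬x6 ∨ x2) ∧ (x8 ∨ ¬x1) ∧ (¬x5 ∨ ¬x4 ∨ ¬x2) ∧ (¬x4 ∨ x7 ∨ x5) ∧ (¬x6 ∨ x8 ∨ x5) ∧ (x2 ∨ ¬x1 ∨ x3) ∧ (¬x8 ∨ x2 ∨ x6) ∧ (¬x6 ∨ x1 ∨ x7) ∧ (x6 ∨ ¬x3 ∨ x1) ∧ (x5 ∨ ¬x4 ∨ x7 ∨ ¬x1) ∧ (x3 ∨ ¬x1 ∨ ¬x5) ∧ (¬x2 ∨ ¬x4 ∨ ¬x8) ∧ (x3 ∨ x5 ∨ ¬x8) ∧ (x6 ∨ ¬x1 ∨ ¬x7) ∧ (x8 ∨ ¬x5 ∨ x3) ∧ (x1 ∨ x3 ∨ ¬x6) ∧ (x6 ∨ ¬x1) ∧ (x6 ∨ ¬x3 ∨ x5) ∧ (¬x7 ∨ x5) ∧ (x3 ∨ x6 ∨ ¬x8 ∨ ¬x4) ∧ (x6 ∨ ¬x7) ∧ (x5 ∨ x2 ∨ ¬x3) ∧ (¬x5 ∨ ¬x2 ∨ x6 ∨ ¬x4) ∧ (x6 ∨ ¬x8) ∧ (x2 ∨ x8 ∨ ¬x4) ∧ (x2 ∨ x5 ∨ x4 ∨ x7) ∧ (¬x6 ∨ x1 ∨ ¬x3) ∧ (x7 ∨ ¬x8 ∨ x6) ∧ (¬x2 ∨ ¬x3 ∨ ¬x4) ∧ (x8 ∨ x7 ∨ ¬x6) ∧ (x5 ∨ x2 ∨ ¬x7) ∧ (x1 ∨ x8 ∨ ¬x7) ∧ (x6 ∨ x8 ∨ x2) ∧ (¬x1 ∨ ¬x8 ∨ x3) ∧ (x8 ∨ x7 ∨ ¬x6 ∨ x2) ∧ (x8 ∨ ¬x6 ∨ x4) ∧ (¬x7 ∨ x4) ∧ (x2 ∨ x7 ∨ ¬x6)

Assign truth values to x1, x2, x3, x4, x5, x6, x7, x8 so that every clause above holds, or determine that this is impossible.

x1=False, x2=True, x3=False, x4=False, x5=False, x6=False, x7=False, x8=False

Suppose x7 = False.
(¬x3) alone gives x3 = False.
Suppose x2 = True.
(¬x4) alone gives x4 = False.
Suppose x8 = False.
(¬x1) alone gives x1 = False.
(¬x6) alone gives x6 = False.
(¬x5) alone gives x5 = False.
All clauses are satisfied.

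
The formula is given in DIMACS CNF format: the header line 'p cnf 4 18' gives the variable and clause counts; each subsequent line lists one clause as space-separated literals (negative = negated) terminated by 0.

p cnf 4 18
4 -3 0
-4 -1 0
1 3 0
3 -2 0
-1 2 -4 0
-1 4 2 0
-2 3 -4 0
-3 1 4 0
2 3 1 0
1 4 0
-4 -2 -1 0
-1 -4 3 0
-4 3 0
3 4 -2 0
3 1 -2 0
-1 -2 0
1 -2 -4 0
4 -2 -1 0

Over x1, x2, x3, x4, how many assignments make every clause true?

There are 2^4 = 16 truth assignments over (x1, x2, x3, x4).
Check each against the 18 clauses (columns in the order x1, x2, x3, x4):
  F F F F  ✗ fails (x1 ∨ x3)
  F F F T  ✗ fails (x1 ∨ x3)
  F F T F  ✗ fails (x4 ∨ ¬x3)
  F F T T  ✓ satisfies all
  F T F F  ✗ fails (x1 ∨ x3)
  F T F T  ✗ fails (x1 ∨ x3)
  F T T F  ✗ fails (x4 ∨ ¬x3)
  F T T T  ✗ fails (x1 ∨ ¬x2 ∨ ¬x4)
  T F F F  ✗ fails (¬x1 ∨ x4 ∨ x2)
  T F F T  ✗ fails (¬x4 ∨ ¬x1)
  T F T F  ✗ fails (x4 ∨ ¬x3)
  T F T T  ✗ fails (¬x4 ∨ ¬x1)
  T T F F  ✗ fails (x3 ∨ ¬x2)
  T T F T  ✗ fails (¬x4 ∨ ¬x1)
  T T T F  ✗ fails (x4 ∨ ¬x3)
  T T T T  ✗ fails (¬x4 ∨ ¬x1)
1 of the 16 rows is a model.

1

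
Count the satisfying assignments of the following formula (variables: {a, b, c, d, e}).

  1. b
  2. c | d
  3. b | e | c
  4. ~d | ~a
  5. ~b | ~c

There are 2^5 = 32 truth assignments over (a, b, c, d, e).
Split on a. With a = 1, the clauses containing a are satisfied and ~a drops from the rest; 0 of the 2^4 = 16 assignments to the other variables satisfy what remains.
With a = 0, by the same count on the reduced clause set, 2 assignments work.
Total: 0 + 2 = 2.

2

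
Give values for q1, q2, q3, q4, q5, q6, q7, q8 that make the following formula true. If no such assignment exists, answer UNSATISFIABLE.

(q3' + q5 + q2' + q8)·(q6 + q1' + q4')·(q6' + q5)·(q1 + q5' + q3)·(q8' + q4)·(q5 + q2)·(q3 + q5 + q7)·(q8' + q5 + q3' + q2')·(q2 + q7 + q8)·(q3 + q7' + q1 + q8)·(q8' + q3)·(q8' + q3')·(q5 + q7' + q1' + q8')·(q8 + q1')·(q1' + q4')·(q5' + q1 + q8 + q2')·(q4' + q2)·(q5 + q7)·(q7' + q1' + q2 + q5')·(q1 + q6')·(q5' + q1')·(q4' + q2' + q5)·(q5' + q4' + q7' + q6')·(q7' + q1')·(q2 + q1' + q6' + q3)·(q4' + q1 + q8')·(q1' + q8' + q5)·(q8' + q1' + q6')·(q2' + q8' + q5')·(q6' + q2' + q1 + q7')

q1=0, q2=0, q3=1, q4=0, q5=1, q6=0, q7=1, q8=0

Suppose q6 = 0.
Suppose q1 = 0.
Suppose q5 = 1.
From the singleton clause (q3), q3 = 1.
From the singleton clause (q8'), q8 = 0.
From the singleton clause (q2'), q2 = 0.
From the singleton clause (q7), q7 = 1.
From the singleton clause (q4'), q4 = 0.
All clauses are satisfied.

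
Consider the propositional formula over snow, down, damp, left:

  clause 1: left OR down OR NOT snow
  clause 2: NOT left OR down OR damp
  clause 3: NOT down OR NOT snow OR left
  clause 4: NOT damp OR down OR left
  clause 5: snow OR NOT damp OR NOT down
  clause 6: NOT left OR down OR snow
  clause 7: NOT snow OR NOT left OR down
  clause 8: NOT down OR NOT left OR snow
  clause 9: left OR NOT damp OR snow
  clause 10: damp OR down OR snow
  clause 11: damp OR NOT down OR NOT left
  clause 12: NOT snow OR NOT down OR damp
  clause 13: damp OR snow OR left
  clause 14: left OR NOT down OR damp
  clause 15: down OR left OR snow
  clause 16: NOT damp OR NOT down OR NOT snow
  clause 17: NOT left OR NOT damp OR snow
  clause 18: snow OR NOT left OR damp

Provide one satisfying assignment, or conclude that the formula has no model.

Suppose left = true.
Suppose down = true.
(snow) alone gives snow = true.
(damp) alone gives damp = true.
But (NOT damp) is also a unit clause — contradiction.
Backtrack on down: now try down = false.
(damp) alone gives damp = true.
(snow) alone gives snow = true.
But (NOT snow) is also a unit clause — contradiction.
Neither down = true nor down = false works.
Backtrack on left: now try left = false.
Suppose down = true.
(NOT snow) alone gives snow = false.
(NOT damp) alone gives damp = false.
But (damp) is also a unit clause — contradiction.
Backtrack on down: now try down = false.
(NOT snow) alone gives snow = false.
But (snow) is also a unit clause — contradiction.
Neither down = true nor down = false works.
Neither left = true nor left = false works.

UNSATISFIABLE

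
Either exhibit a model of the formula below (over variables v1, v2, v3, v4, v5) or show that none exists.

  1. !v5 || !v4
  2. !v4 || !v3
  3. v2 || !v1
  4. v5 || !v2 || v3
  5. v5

v1=true, v2=true, v3=true, v4=false, v5=true

From the singleton clause (v5), v5 = true.
From the singleton clause (!v4), v4 = false.
Branch on v2: set v2 = true.
Every clause is now satisfied; v1, v3 are unconstrained.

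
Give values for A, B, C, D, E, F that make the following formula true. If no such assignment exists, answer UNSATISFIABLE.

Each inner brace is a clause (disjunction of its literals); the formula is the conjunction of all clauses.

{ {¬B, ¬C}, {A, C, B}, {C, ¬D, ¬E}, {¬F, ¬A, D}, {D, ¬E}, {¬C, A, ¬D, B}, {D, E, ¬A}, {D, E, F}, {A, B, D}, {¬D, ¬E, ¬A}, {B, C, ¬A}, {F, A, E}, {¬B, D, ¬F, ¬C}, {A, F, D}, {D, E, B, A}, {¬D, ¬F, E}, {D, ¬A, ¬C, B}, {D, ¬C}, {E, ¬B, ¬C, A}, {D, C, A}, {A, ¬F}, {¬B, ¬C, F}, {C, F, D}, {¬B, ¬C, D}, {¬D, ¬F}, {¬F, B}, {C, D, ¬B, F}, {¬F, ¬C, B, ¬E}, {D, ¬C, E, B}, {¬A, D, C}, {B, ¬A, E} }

Try B = True.
From the singleton clause (¬C), C = False.
Try D = True.
From the singleton clause (¬E), E = False.
From the singleton clause (¬F), F = False.
From the singleton clause (A), A = True.
Every clause now holds.

A=True; B=True; C=False; D=True; E=False; F=False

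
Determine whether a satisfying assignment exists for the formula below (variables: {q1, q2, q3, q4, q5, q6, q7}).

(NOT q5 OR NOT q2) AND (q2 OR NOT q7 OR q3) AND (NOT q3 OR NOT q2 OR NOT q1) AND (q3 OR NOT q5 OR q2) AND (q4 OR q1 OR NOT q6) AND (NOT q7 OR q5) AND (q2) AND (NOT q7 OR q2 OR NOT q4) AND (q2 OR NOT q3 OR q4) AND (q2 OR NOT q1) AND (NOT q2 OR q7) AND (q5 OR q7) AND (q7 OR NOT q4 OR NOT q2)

Unit clause (q2) forces q2 = true.
Unit clause (NOT q5) forces q5 = false.
Unit clause (NOT q7) forces q7 = false.
That conflicts with the unit clause (q7).
No assignment satisfies every clause.

Unsatisfiable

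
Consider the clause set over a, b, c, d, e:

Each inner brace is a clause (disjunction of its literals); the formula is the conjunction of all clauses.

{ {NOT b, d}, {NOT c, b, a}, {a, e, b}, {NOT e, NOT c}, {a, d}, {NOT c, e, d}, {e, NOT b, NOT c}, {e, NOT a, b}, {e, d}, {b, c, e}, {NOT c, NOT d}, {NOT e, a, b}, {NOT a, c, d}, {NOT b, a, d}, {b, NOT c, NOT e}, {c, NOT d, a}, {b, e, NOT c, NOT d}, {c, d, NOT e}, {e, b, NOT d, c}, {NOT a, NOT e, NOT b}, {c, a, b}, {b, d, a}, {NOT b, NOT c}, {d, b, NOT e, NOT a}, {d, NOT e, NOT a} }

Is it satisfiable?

Branch on b: set b = true.
From the singleton clause (d), d = true.
From the singleton clause (NOT c), c = false.
From the singleton clause (a), a = true.
From the singleton clause (NOT e), e = false.
All clauses are satisfied.
A satisfying assignment: a ↦ true, b ↦ true, c ↦ false, d ↦ true, e ↦ false.

Yes, satisfiable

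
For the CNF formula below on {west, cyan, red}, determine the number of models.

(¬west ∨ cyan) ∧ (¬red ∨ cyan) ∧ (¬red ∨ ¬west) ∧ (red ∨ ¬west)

3

There are 2^3 = 8 truth assignments over (west, cyan, red).
Split on west. With west = True, the clauses containing west are satisfied and ¬west drops from the rest; 0 of the 2^2 = 4 assignments to the other variables satisfy what remains.
With west = False, by the same count on the reduced clause set, 3 assignments work.
Total: 0 + 3 = 3.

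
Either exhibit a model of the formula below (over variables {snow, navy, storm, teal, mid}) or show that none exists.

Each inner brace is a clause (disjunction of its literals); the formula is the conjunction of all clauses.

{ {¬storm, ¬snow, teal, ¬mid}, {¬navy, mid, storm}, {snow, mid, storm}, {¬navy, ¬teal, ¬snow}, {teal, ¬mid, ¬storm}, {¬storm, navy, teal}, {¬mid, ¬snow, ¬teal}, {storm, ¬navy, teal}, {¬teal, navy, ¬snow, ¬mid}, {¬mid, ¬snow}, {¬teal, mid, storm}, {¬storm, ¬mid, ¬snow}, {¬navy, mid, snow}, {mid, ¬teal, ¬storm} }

Try mid = True.
The clause (¬snow) is unit, so snow = False.
Try teal = True.
No clause remains; navy, storm are free.

snow=False; navy=True; storm=True; teal=True; mid=True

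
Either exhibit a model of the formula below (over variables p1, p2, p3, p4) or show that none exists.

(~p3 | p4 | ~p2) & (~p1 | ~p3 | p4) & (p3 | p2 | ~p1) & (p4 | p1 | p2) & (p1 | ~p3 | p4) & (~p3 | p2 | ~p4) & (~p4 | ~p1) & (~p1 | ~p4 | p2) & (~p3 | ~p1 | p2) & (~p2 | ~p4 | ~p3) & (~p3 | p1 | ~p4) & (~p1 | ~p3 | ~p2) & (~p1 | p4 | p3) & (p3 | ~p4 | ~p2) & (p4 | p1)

p1: 0,  p2: 0,  p3: 0,  p4: 1

Try p4 = 1.
The clause (~p1) is unit, so p1 = 0.
The clause (~p3) is unit, so p3 = 0.
The clause (~p2) is unit, so p2 = 0.
All clauses are satisfied.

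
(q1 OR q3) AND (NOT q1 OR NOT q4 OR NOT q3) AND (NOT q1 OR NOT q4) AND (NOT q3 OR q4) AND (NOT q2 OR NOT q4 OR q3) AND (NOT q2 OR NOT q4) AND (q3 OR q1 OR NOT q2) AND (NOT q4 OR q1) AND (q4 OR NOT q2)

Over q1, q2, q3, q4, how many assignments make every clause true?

There are 2^4 = 16 truth assignments over (q1, q2, q3, q4).
Check each against the 9 clauses (columns in the order q1, q2, q3, q4):
  F F F F  ✗ fails (q1 OR q3)
  F F F T  ✗ fails (q1 OR q3)
  F F T F  ✗ fails (NOT q3 OR q4)
  F F T T  ✗ fails (NOT q4 OR q1)
  F T F F  ✗ fails (q1 OR q3)
  F T F T  ✗ fails (q1 OR q3)
  F T T F  ✗ fails (NOT q3 OR q4)
  F T T T  ✗ fails (NOT q2 OR NOT q4)
  T F F F  ✓ satisfies all
  T F F T  ✗ fails (NOT q1 OR NOT q4)
  T F T F  ✗ fails (NOT q3 OR q4)
  T F T T  ✗ fails (NOT q1 OR NOT q4 OR NOT q3)
  T T F F  ✗ fails (q4 OR NOT q2)
  T T F T  ✗ fails (NOT q1 OR NOT q4)
  T T T F  ✗ fails (NOT q3 OR q4)
  T T T T  ✗ fails (NOT q1 OR NOT q4 OR NOT q3)
1 of the 16 rows is a model.

1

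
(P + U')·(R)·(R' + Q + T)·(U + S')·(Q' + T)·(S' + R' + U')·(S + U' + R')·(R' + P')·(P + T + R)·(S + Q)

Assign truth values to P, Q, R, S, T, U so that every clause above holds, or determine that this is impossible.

P=0,  Q=1,  R=1,  S=0,  T=1,  U=0

(R) alone gives R = 1.
(P') alone gives P = 0.
(U') alone gives U = 0.
(S') alone gives S = 0.
(Q) alone gives Q = 1.
(T) alone gives T = 1.
This assignment satisfies each clause.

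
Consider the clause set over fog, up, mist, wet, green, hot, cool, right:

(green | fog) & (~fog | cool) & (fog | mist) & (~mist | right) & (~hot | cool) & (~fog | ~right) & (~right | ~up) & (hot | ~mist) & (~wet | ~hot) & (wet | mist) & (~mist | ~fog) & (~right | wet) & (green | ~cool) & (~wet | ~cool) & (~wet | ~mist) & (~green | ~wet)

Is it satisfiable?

Suppose green = 1.
From the singleton clause (~wet), wet = 0.
From the singleton clause (mist), mist = 1.
From the singleton clause (right), right = 1.
But (~right) is also a unit clause — contradiction.
Backtrack on green: now try green = 0.
From the singleton clause (fog), fog = 1.
From the singleton clause (cool), cool = 1.
But (~cool) is also a unit clause — contradiction.
Neither green = 1 nor green = 0 works.
No assignment satisfies every clause.

Unsatisfiable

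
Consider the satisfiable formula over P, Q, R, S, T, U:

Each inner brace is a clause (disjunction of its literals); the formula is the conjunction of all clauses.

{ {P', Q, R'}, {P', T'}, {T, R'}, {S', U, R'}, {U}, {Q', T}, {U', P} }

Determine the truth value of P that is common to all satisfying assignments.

Suppose P = 0.
(U) alone gives U = 1.
Now (U') is unsatisfied and unit — conflict.
So every satisfying assignment has P = True.

True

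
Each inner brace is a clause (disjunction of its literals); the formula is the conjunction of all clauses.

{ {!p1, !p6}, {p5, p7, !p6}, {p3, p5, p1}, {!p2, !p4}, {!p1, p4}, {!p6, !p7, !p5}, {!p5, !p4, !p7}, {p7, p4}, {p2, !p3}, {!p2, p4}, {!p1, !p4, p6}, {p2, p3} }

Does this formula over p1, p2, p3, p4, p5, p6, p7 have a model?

No, unsatisfiable

Suppose p1 = false.
Suppose p3 = true.
(p2) alone gives p2 = true.
(!p4) alone gives p4 = false.
But (p4) is also a unit clause — contradiction.
So p3 must be the other value — set p3 = false.
(p5) alone gives p5 = true.
(p2) alone gives p2 = true.
(!p4) alone gives p4 = false.
But (p4) is also a unit clause — contradiction.
Either choice for p3 ends in contradiction.
So p1 must be the other value — set p1 = true.
(!p6) alone gives p6 = false.
(p4) alone gives p4 = true.
But (!p4) is also a unit clause — contradiction.
Either choice for p1 ends in contradiction.
No assignment satisfies every clause.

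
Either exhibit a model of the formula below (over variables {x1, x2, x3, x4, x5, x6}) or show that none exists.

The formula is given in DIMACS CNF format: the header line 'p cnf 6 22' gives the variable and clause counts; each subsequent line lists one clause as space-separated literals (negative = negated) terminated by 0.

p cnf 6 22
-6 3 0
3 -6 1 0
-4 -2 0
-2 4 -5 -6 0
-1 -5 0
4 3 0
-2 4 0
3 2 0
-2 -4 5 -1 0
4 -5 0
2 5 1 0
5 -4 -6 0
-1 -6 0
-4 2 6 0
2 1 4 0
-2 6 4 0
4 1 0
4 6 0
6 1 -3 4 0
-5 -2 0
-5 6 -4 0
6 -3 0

x1=False; x2=False; x3=True; x4=True; x5=True; x6=True

Branch on x6: set x6 = True.
The clause (x3) is unit, so x3 = True.
The clause (¬x1) is unit, so x1 = False.
The clause (x4) is unit, so x4 = True.
The clause (¬x2) is unit, so x2 = False.
The clause (x5) is unit, so x5 = True.
Every clause now holds.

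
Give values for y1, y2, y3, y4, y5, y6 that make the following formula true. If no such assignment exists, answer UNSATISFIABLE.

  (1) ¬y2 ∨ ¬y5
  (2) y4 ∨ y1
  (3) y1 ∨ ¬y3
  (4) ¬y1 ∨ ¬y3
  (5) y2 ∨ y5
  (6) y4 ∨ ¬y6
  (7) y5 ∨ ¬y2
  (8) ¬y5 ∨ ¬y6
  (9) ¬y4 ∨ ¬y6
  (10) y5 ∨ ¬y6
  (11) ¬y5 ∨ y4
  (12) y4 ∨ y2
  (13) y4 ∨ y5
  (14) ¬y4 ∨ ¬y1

y1: False; y2: False; y3: False; y4: True; y5: True; y6: False

Case y2 = False:
From the singleton clause (y5), y5 = True.
From the singleton clause (¬y6), y6 = False.
From the singleton clause (y4), y4 = True.
From the singleton clause (¬y1), y1 = False.
From the singleton clause (¬y3), y3 = False.
This assignment satisfies each clause.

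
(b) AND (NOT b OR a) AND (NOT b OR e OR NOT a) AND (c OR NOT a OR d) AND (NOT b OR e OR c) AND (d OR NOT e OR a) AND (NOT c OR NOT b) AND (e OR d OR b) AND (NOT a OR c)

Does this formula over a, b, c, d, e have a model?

Unsatisfiable

From the singleton clause (b), b = true.
From the singleton clause (a), a = true.
From the singleton clause (e), e = true.
From the singleton clause (NOT c), c = false.
That conflicts with the unit clause (c).
No assignment satisfies every clause.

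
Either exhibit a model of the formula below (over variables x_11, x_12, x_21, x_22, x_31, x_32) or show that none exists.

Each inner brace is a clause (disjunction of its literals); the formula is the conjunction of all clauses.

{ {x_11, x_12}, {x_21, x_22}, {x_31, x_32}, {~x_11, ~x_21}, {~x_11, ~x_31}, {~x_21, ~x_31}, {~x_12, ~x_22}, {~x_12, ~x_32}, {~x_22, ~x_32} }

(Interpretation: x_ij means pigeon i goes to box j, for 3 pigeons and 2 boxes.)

Case x_11 = 1:
Unit clause (~x_21) forces x_21 = 0.
Unit clause (x_22) forces x_22 = 1.
Unit clause (~x_31) forces x_31 = 0.
Unit clause (x_32) forces x_32 = 1.
That conflicts with the unit clause (~x_32).
So x_11 must be the other value — set x_11 = 0.
Unit clause (x_12) forces x_12 = 1.
Unit clause (~x_22) forces x_22 = 0.
Unit clause (x_21) forces x_21 = 1.
Unit clause (~x_31) forces x_31 = 0.
Unit clause (x_32) forces x_32 = 1.
That conflicts with the unit clause (~x_32).
Both values of x_11 lead to a conflict.

UNSATISFIABLE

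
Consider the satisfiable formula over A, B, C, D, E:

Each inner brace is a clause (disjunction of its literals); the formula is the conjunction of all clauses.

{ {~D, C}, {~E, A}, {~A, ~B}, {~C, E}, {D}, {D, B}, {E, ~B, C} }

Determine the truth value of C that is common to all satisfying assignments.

Suppose C = 0.
Unit clause (~D) forces D = 0.
But (D) is also a unit clause — contradiction.
So every satisfying assignment has C = True.

True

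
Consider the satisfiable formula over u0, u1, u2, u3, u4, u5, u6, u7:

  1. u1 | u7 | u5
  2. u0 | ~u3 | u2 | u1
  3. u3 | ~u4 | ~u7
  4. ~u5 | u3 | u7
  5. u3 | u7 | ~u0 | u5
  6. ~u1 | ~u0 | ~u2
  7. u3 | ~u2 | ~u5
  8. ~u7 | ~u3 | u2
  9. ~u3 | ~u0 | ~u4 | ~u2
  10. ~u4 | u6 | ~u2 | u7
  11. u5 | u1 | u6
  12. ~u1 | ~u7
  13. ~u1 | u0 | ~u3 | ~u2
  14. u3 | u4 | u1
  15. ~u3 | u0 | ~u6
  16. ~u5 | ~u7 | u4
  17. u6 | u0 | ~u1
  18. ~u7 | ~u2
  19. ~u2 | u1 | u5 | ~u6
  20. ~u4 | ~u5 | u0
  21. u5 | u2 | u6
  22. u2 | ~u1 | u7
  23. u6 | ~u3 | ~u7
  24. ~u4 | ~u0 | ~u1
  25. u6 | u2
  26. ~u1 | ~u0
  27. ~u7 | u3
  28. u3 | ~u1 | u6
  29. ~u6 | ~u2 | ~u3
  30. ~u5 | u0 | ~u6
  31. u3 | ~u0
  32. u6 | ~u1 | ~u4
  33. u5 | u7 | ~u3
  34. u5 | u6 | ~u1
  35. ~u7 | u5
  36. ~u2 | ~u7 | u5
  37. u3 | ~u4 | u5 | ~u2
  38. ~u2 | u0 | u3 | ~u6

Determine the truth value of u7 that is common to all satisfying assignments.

Suppose u7 = 1.
From the singleton clause (~u1), u1 = 0.
From the singleton clause (~u2), u2 = 0.
From the singleton clause (~u3), u3 = 0.
But (u3) is also a unit clause — contradiction.
So every satisfying assignment has u7 = False.

False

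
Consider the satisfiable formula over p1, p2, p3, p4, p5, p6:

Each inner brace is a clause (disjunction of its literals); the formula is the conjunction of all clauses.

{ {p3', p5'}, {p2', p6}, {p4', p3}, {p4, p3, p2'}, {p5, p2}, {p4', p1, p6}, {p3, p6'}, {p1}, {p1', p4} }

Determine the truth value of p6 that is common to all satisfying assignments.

True

Suppose p6 = 0.
From the singleton clause (p2'), p2 = 0.
From the singleton clause (p5), p5 = 1.
From the singleton clause (p3'), p3 = 0.
From the singleton clause (p4'), p4 = 0.
From the singleton clause (p1), p1 = 1.
That conflicts with the unit clause (p1').
So every satisfying assignment has p6 = True.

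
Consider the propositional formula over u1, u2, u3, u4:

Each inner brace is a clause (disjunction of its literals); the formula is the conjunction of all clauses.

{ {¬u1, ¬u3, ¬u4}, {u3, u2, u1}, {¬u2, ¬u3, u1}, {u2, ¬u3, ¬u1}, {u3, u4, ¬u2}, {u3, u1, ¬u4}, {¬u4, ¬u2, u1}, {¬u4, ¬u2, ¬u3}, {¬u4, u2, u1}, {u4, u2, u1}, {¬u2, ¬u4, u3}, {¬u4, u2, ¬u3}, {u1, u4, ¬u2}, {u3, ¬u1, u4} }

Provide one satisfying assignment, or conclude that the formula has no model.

Branch on u1: set u1 = True.
Branch on u3: set u3 = True.
The clause (¬u4) is unit, so u4 = False.
The clause (u2) is unit, so u2 = True.
This assignment satisfies each clause.

u1 ↦ True; u2 ↦ True; u3 ↦ True; u4 ↦ False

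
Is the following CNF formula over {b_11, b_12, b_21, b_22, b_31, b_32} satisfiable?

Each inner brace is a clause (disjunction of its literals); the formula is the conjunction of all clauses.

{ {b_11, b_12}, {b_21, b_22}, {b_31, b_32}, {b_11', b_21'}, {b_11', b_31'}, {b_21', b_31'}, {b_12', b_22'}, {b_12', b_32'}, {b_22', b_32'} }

Try b_11 = 1.
Unit clause (b_21') forces b_21 = 0.
Unit clause (b_22) forces b_22 = 1.
Unit clause (b_31') forces b_31 = 0.
Unit clause (b_32) forces b_32 = 1.
Now (b_32') is unsatisfied and unit — conflict.
Undo b_11 and try b_11 = 0.
Unit clause (b_12) forces b_12 = 1.
Unit clause (b_22') forces b_22 = 0.
Unit clause (b_21) forces b_21 = 1.
Unit clause (b_31') forces b_31 = 0.
Unit clause (b_32) forces b_32 = 1.
Now (b_32') is unsatisfied and unit — conflict.
Either choice for b_11 ends in contradiction.
No assignment satisfies every clause.

No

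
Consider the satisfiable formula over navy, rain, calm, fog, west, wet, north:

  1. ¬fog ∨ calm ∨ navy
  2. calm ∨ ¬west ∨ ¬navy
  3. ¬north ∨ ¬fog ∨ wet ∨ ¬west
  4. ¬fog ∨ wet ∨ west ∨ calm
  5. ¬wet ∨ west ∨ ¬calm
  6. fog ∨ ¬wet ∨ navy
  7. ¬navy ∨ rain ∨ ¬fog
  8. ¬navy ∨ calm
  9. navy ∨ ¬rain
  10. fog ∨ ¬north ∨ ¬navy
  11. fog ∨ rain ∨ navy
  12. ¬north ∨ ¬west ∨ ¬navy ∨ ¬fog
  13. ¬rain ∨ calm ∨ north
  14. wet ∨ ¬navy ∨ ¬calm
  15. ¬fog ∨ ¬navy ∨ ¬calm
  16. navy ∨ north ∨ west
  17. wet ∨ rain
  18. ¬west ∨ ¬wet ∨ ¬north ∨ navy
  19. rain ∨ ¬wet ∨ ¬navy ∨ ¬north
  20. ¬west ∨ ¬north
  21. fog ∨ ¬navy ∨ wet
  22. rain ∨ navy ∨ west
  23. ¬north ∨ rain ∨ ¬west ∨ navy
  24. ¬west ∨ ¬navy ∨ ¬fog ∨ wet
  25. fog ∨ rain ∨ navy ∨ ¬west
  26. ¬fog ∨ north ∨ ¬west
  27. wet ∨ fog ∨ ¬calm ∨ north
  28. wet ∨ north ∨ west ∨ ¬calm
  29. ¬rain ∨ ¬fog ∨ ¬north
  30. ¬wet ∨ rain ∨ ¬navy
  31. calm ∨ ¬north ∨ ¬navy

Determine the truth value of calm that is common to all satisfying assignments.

Suppose calm = False.
Unit clause (¬navy) forces navy = False.
Unit clause (¬fog) forces fog = False.
Unit clause (¬wet) forces wet = False.
Unit clause (¬rain) forces rain = False.
Now (rain) is unsatisfied and unit — conflict.
So every satisfying assignment has calm = True.

True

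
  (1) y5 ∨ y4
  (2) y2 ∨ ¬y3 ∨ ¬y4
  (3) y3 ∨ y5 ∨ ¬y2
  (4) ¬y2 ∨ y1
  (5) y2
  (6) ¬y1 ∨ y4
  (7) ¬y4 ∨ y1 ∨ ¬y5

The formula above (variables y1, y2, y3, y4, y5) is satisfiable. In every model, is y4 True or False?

Suppose y4 = False.
The clause (y5) is unit, so y5 = True.
The clause (y2) is unit, so y2 = True.
The clause (y1) is unit, so y1 = True.
But (¬y1) is also a unit clause — contradiction.
So every satisfying assignment has y4 = True.

True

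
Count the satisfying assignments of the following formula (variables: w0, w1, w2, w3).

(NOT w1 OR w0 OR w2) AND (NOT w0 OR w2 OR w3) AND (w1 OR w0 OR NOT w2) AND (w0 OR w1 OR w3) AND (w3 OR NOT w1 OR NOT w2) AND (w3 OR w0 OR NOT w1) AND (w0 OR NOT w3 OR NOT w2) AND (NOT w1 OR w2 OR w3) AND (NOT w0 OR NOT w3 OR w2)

4

There are 2^4 = 16 truth assignments over (w0, w1, w2, w3).
Split on w3. With w3 = true, the clauses containing w3 are satisfied and NOT w3 drops from the rest; 3 of the 2^3 = 8 assignments to the other variables satisfy what remains.
With w3 = false, by the same count on the reduced clause set, 1 assignment works.
Total: 3 + 1 = 4.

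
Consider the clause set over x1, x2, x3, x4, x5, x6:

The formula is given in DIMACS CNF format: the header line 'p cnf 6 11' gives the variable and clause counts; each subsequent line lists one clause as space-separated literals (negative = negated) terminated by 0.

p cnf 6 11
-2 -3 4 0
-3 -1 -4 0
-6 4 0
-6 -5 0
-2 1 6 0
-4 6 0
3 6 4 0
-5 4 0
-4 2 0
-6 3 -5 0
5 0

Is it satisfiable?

No

The clause (x5) is unit, so x5 = True.
The clause (¬x6) is unit, so x6 = False.
The clause (¬x4) is unit, so x4 = False.
That conflicts with the unit clause (x4).
No assignment satisfies every clause.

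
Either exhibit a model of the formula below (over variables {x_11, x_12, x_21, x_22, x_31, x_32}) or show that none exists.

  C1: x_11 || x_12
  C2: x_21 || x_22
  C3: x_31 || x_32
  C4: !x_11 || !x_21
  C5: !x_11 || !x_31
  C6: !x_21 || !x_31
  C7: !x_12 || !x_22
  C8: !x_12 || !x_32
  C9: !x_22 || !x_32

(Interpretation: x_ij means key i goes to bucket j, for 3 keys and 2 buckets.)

Suppose x_11 = true.
(!x_21) alone gives x_21 = false.
(x_22) alone gives x_22 = true.
(!x_31) alone gives x_31 = false.
(x_32) alone gives x_32 = true.
Now (!x_32) is unsatisfied and unit — conflict.
Undo x_11 and try x_11 = false.
(x_12) alone gives x_12 = true.
(!x_22) alone gives x_22 = false.
(x_21) alone gives x_21 = true.
(!x_31) alone gives x_31 = false.
(x_32) alone gives x_32 = true.
Now (!x_32) is unsatisfied and unit — conflict.
Both values of x_11 lead to a conflict.

UNSATISFIABLE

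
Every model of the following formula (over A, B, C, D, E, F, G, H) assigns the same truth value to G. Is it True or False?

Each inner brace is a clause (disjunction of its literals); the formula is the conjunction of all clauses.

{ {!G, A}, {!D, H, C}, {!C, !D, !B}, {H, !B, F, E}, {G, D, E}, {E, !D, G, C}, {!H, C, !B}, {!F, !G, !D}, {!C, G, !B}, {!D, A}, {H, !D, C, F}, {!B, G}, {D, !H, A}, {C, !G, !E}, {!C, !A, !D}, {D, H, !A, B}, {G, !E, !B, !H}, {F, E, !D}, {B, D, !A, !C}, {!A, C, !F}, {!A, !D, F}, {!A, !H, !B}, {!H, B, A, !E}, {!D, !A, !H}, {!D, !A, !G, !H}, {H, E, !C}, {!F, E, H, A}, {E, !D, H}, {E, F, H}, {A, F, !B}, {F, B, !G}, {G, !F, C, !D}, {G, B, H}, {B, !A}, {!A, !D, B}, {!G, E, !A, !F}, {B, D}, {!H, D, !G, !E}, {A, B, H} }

Suppose G = false.
(!B) alone gives B = false.
(H) alone gives H = true.
(!A) alone gives A = false.
(!D) alone gives D = false.
That conflicts with the unit clause (D).
So every satisfying assignment has G = True.

True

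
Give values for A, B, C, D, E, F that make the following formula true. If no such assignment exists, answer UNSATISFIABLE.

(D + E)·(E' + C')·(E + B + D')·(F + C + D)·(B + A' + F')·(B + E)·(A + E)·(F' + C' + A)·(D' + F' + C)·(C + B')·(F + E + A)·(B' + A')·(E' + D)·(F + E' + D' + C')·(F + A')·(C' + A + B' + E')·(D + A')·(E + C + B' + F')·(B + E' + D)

A: 0, B: 0, C: 0, D: 1, E: 1, F: 0

Try D = 1.
Try E = 1.
(C') alone gives C = 0.
(F') alone gives F = 0.
(B') alone gives B = 0.
(A') alone gives A = 0.
Every clause now holds.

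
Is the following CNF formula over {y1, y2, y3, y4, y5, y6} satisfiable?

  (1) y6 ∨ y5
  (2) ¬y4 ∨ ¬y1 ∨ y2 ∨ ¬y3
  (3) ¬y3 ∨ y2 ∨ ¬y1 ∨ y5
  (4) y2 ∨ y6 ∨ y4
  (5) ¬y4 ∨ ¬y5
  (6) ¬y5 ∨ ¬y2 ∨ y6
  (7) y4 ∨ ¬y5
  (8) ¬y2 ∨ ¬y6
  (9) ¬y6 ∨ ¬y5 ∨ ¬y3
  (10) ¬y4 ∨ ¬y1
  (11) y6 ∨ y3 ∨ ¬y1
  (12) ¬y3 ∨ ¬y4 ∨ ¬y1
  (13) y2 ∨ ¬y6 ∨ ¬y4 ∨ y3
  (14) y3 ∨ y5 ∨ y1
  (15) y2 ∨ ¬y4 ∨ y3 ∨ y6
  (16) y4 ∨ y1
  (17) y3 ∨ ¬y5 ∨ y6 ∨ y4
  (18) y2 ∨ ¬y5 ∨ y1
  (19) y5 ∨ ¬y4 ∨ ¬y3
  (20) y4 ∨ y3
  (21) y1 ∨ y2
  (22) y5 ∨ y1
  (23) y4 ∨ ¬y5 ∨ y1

No, unsatisfiable

Branch on y6: set y6 = True.
From the singleton clause (¬y2), y2 = False.
From the singleton clause (y1), y1 = True.
From the singleton clause (¬y4), y4 = False.
From the singleton clause (¬y5), y5 = False.
From the singleton clause (¬y3), y3 = False.
Now (y3) is unsatisfied and unit — conflict.
So y6 must be the other value — set y6 = False.
From the singleton clause (y5), y5 = True.
From the singleton clause (¬y4), y4 = False.
Now (y4) is unsatisfied and unit — conflict.
Neither y6 = True nor y6 = False works.
No assignment satisfies every clause.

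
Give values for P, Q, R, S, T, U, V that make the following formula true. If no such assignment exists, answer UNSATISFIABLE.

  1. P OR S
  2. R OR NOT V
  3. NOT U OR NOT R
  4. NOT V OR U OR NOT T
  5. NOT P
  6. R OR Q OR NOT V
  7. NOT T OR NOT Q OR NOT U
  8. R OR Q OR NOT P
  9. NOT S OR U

P: false, Q: false, R: false, S: true, T: true, U: true, V: false

The clause (NOT P) is unit, so P = false.
The clause (S) is unit, so S = true.
The clause (U) is unit, so U = true.
The clause (NOT R) is unit, so R = false.
The clause (NOT V) is unit, so V = false.
Suppose T = true.
The clause (NOT Q) is unit, so Q = false.
All clauses are satisfied.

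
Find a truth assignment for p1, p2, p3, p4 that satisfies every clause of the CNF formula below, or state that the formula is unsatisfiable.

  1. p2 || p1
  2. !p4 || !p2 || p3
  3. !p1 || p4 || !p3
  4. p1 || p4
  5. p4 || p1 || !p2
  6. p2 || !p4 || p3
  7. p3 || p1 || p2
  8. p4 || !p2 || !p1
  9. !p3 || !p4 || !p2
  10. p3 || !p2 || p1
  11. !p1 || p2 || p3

p1 ↦ true,  p2 ↦ false,  p3 ↦ true,  p4 ↦ true

Try p2 = false.
Unit clause (p1) forces p1 = true.
Unit clause (p3) forces p3 = true.
Unit clause (p4) forces p4 = true.
All clauses are satisfied.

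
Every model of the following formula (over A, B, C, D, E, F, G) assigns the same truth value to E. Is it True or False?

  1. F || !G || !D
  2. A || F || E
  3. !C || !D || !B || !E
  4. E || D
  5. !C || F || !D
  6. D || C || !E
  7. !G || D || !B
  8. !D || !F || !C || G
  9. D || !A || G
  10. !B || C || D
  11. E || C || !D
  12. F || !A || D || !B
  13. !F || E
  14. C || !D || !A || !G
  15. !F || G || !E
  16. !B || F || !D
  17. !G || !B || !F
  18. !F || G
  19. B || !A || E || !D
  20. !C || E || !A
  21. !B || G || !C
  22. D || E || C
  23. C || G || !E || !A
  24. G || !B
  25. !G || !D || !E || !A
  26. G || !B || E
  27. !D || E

Suppose E = false.
From the singleton clause (D), D = true.
That conflicts with the unit clause (!D).
So every satisfying assignment has E = True.

True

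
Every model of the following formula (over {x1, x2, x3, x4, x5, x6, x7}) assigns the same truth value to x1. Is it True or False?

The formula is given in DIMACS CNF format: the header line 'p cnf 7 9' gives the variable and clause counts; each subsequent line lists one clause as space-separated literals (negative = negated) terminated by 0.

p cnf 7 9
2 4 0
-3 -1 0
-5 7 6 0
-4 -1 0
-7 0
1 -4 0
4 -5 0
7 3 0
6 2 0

Suppose x1 = True.
(¬x3) alone gives x3 = False.
(¬x4) alone gives x4 = False.
(x2) alone gives x2 = True.
(¬x7) alone gives x7 = False.
That conflicts with the unit clause (x7).
So every satisfying assignment has x1 = False.

False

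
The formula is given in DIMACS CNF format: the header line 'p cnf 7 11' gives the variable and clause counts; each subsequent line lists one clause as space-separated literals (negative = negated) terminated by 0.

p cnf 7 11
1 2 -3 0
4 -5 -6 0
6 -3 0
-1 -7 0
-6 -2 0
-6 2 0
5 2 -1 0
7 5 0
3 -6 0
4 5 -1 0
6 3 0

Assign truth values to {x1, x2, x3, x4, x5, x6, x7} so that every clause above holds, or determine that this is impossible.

UNSATISFIABLE

Try x6 = True.
Unit clause (¬x2) forces x2 = False.
But (x2) is also a unit clause — contradiction.
Backtrack on x6: now try x6 = False.
Unit clause (¬x3) forces x3 = False.
But (x3) is also a unit clause — contradiction.
Neither x6 = True nor x6 = False works.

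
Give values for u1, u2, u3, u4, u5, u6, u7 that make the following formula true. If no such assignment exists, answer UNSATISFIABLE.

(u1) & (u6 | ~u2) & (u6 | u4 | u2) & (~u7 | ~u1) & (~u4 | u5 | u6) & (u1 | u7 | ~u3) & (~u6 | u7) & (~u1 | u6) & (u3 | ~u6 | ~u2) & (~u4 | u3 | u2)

UNSATISFIABLE

(u1) alone gives u1 = 1.
(~u7) alone gives u7 = 0.
(~u6) alone gives u6 = 0.
That conflicts with the unit clause (u6).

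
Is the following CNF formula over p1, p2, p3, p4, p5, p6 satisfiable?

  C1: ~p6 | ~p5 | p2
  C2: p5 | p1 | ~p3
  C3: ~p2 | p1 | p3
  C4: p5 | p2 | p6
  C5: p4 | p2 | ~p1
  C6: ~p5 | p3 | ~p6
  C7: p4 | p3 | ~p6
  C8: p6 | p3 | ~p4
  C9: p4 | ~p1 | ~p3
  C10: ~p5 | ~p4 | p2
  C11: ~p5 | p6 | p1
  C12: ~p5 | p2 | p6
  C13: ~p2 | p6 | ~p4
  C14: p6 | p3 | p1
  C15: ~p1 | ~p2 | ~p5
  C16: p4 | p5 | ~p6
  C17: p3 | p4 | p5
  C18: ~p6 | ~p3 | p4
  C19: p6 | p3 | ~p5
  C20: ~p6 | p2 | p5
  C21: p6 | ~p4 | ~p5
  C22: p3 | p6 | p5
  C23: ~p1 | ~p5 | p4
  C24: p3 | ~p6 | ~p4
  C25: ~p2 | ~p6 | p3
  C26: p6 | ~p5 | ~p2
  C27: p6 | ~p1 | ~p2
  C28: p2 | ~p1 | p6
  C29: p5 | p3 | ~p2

Branch on p6: set p6 = 1.
Branch on p5: set p5 = 0.
The clause (p4) is unit, so p4 = 1.
The clause (p2) is unit, so p2 = 1.
The clause (p3) is unit, so p3 = 1.
The clause (p1) is unit, so p1 = 1.
All clauses are satisfied.
A satisfying assignment: p1=1,  p2=1,  p3=1,  p4=1,  p5=0,  p6=1.

Satisfiable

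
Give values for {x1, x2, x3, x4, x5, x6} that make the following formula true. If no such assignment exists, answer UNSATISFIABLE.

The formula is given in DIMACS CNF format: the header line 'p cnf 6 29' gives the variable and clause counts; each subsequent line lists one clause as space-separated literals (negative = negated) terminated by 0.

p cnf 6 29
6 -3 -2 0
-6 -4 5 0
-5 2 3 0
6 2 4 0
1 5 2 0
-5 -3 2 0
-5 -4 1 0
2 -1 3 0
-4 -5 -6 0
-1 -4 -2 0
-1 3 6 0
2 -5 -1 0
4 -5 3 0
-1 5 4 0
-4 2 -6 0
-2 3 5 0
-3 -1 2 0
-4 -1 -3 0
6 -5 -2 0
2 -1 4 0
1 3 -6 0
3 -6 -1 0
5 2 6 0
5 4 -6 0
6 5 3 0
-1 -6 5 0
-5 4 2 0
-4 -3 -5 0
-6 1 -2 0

x1 ↦ True, x2 ↦ True, x3 ↦ True, x4 ↦ False, x5 ↦ True, x6 ↦ True

Try x6 = True.
Try x4 = False.
From the singleton clause (x5), x5 = True.
From the singleton clause (x3), x3 = True.
From the singleton clause (x2), x2 = True.
From the singleton clause (x1), x1 = True.
This assignment satisfies each clause.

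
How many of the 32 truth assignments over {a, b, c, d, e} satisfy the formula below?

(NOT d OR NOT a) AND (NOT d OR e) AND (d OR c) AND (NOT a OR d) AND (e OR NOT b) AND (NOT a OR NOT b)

7

There are 2^5 = 32 truth assignments over (a, b, c, d, e).
Split on d. With d = true, the clauses containing d are satisfied and NOT d drops from the rest; 4 of the 2^4 = 16 assignments to the other variables satisfy what remains.
With d = false, by the same count on the reduced clause set, 3 assignments work.
(One model: a=F, b=F, c=F, d=T, e=T.)
Total: 4 + 3 = 7.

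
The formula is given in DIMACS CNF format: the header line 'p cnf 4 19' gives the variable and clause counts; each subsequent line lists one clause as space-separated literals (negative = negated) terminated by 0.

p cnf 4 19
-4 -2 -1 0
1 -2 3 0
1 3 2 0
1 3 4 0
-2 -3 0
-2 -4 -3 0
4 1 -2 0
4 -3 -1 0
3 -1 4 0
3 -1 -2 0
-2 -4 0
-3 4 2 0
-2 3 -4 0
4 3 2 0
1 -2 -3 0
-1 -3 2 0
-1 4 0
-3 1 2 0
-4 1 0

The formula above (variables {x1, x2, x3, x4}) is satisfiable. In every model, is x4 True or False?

Suppose x4 = False.
From the singleton clause (¬x1), x1 = False.
From the singleton clause (x3), x3 = True.
From the singleton clause (¬x2), x2 = False.
Now (x2) is unsatisfied and unit — conflict.
So every satisfying assignment has x4 = True.

True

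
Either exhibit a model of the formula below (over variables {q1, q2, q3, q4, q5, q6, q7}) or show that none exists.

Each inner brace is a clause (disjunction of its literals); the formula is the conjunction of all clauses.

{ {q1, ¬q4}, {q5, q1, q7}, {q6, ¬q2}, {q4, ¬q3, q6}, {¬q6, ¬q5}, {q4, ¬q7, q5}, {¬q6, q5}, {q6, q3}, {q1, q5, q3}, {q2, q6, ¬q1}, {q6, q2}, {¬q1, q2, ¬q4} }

UNSATISFIABLE

Suppose q1 = True.
Suppose q6 = True.
(¬q5) alone gives q5 = False.
Now (q5) is unsatisfied and unit — conflict.
Backtrack on q6: now try q6 = False.
(¬q2) alone gives q2 = False.
Now (q2) is unsatisfied and unit — conflict.
Both values of q6 lead to a conflict.
Backtrack on q1: now try q1 = False.
(¬q4) alone gives q4 = False.
Suppose q5 = True.
(¬q6) alone gives q6 = False.
(¬q2) alone gives q2 = False.
Now (q2) is unsatisfied and unit — conflict.
Backtrack on q5: now try q5 = False.
(q7) alone gives q7 = True.
Now (¬q7) is unsatisfied and unit — conflict.
Both values of q5 lead to a conflict.
Both values of q1 lead to a conflict.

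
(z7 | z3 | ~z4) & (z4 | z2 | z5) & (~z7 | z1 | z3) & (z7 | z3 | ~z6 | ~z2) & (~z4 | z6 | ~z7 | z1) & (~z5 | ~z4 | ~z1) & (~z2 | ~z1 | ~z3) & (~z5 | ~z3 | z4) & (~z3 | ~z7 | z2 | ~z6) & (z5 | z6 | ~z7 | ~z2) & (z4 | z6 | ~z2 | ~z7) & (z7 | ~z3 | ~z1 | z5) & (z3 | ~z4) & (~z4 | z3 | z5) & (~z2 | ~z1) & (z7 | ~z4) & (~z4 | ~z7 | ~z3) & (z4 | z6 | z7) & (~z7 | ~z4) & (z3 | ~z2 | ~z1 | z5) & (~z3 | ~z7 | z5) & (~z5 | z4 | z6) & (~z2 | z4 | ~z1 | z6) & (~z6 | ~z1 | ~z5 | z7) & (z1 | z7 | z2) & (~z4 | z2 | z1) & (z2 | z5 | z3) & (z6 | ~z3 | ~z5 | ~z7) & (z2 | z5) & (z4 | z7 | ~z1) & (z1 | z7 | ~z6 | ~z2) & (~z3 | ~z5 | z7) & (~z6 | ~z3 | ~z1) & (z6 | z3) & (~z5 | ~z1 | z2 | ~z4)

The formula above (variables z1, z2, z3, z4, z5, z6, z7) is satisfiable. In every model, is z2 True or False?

Suppose z2 = 1.
From the singleton clause (~z1), z1 = 0.
Try z7 = 0.
From the singleton clause (~z4), z4 = 0.
From the singleton clause (z6), z6 = 1.
But (~z6) is also a unit clause — contradiction.
Backtrack on z7: now try z7 = 1.
From the singleton clause (z3), z3 = 1.
From the singleton clause (~z4), z4 = 0.
From the singleton clause (~z5), z5 = 0.
But (z5) is also a unit clause — contradiction.
Neither z7 = 1 nor z7 = 0 works.
So every satisfying assignment has z2 = False.

False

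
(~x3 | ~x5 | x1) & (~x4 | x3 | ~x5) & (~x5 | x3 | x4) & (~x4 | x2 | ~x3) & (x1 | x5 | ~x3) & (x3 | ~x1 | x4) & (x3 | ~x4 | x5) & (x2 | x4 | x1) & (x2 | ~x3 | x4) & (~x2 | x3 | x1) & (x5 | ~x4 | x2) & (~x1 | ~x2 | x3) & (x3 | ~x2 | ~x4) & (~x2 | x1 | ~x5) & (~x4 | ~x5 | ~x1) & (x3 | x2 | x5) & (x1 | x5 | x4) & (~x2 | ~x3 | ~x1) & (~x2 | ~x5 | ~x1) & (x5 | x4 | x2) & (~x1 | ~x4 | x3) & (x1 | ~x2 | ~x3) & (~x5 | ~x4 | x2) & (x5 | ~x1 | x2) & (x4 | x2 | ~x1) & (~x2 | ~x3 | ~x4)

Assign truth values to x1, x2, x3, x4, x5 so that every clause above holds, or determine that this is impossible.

Try x3 = 0.
Try x4 = 0.
The clause (~x5) is unit, so x5 = 0.
The clause (~x1) is unit, so x1 = 0.
Now (x1) is unsatisfied and unit — conflict.
That branch fails; take x4 = 1 instead.
The clause (~x5) is unit, so x5 = 0.
Now (x5) is unsatisfied and unit — conflict.
Either choice for x4 ends in contradiction.
That branch fails; take x3 = 1 instead.
Try x5 = 0.
The clause (x1) is unit, so x1 = 1.
The clause (~x2) is unit, so x2 = 0.
Now (x2) is unsatisfied and unit — conflict.
That branch fails; take x5 = 1 instead.
The clause (x1) is unit, so x1 = 1.
The clause (~x4) is unit, so x4 = 0.
The clause (x2) is unit, so x2 = 1.
Now (~x2) is unsatisfied and unit — conflict.
Either choice for x5 ends in contradiction.
Either choice for x3 ends in contradiction.

UNSATISFIABLE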